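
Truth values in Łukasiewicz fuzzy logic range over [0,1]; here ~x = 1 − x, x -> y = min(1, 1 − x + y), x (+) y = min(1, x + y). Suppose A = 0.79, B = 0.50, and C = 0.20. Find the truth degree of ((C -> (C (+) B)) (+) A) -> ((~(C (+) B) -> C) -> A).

C (+) B = min(1, 0.20 + 0.50) = min(1, 0.70) = 0.70
C -> (C (+) B) = min(1, 1 − 0.20 + 0.70) = min(1, 1.50) = 1.00
(C -> (C (+) B)) (+) A = min(1, 1.00 + 0.79) = min(1, 1.79) = 1.00
~(C (+) B) = 1 − 0.70 = 0.30
~(C (+) B) -> C = min(1, 1 − 0.30 + 0.20) = min(1, 0.90) = 0.90
(~(C (+) B) -> C) -> A = min(1, 1 − 0.90 + 0.79) = min(1, 0.89) = 0.89
((C -> (C (+) B)) (+) A) -> ((~(C (+) B) -> C) -> A) = min(1, 1 − 1.00 + 0.89) = min(1, 0.89) = 0.89

0.89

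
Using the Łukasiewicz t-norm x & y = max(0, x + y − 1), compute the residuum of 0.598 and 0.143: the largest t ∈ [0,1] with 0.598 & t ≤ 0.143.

0.545

The residuum of the Łukasiewicz t-norm gives the supremum: min(1, 1 − 0.598 + 0.143).
1 − 0.598 + 0.143 = 0.545, so t = min(1, 0.545) = 0.545.
Check: 0.598 & 0.545 = max(0, 0.143) = 0.143 ≤ 0.143.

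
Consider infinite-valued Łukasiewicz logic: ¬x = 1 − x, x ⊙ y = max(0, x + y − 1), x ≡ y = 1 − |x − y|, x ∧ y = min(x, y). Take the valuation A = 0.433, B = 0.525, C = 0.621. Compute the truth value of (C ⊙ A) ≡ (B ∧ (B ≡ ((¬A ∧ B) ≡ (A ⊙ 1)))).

C ⊙ A = max(0, 0.621 + 0.433 − 1) = max(0, 0.054) = 0.054
¬A = 1 − 0.433 = 0.567
¬A ∧ B = min(0.567, 0.525) = 0.525
A ⊙ 1 = max(0, 0.433 + 1.000 − 1) = max(0, 0.433) = 0.433
(¬A ∧ B) ≡ (A ⊙ 1) = 1 − |0.525 − 0.433| = 1 − 0.092 = 0.908
B ≡ ((¬A ∧ B) ≡ (A ⊙ 1)) = 1 − |0.525 − 0.908| = 1 − 0.383 = 0.617
B ∧ (B ≡ ((¬A ∧ B) ≡ (A ⊙ 1))) = min(0.525, 0.617) = 0.525
(C ⊙ A) ≡ (B ∧ (B ≡ ((¬A ∧ B) ≡ (A ⊙ 1)))) = 1 − |0.054 − 0.525| = 1 − 0.471 = 0.529

0.529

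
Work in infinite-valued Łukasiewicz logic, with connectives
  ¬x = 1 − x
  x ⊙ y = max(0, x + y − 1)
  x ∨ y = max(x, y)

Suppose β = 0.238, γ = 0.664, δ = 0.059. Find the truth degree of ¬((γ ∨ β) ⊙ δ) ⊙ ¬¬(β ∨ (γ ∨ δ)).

0.664

γ ∨ β = max(0.664, 0.238) = 0.664
(γ ∨ β) ⊙ δ = max(0, 0.664 + 0.059 − 1) = max(0, -0.277) = 0.000
¬((γ ∨ β) ⊙ δ) = 1 − 0.000 = 1.000
γ ∨ δ = max(0.664, 0.059) = 0.664
β ∨ (γ ∨ δ) = max(0.238, 0.664) = 0.664
¬(β ∨ (γ ∨ δ)) = 1 − 0.664 = 0.336
¬¬(β ∨ (γ ∨ δ)) = 1 − 0.336 = 0.664
¬((γ ∨ β) ⊙ δ) ⊙ ¬¬(β ∨ (γ ∨ δ)) = max(0, 1.000 + 0.664 − 1) = max(0, 0.664) = 0.664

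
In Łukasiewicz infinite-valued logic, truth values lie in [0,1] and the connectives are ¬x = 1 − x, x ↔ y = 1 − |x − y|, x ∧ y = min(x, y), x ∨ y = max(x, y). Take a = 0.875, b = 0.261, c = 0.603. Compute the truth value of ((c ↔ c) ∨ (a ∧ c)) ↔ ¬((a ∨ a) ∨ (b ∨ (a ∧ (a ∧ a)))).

c ↔ c = 1 − |0.603 − 0.603| = 1 − 0.000 = 1.000
a ∧ c = min(0.875, 0.603) = 0.603
(c ↔ c) ∨ (a ∧ c) = max(1.000, 0.603) = 1.000
a ∨ a = max(0.875, 0.875) = 0.875
a ∧ a = min(0.875, 0.875) = 0.875
a ∧ (a ∧ a) = min(0.875, 0.875) = 0.875
b ∨ (a ∧ (a ∧ a)) = max(0.261, 0.875) = 0.875
(a ∨ a) ∨ (b ∨ (a ∧ (a ∧ a))) = max(0.875, 0.875) = 0.875
¬((a ∨ a) ∨ (b ∨ (a ∧ (a ∧ a)))) = 1 − 0.875 = 0.125
((c ↔ c) ∨ (a ∧ c)) ↔ ¬((a ∨ a) ∨ (b ∨ (a ∧ (a ∧ a)))) = 1 − |1.000 − 0.125| = 1 − 0.875 = 0.125

0.125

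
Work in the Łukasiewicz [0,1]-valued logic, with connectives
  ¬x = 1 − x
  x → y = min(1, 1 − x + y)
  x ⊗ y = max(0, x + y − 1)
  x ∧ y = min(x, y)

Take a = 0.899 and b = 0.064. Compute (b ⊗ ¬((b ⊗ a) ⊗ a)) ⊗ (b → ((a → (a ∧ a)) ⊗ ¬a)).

b ⊗ a = max(0, 0.064 + 0.899 − 1) = max(0, -0.037) = 0.000
(b ⊗ a) ⊗ a = max(0, 0.000 + 0.899 − 1) = max(0, -0.101) = 0.000
¬((b ⊗ a) ⊗ a) = 1 − 0.000 = 1.000
b ⊗ ¬((b ⊗ a) ⊗ a) = max(0, 0.064 + 1.000 − 1) = max(0, 0.064) = 0.064
a ∧ a = min(0.899, 0.899) = 0.899
a → (a ∧ a) = min(1, 1 − 0.899 + 0.899) = min(1, 1.000) = 1.000
¬a = 1 − 0.899 = 0.101
(a → (a ∧ a)) ⊗ ¬a = max(0, 1.000 + 0.101 − 1) = max(0, 0.101) = 0.101
b → ((a → (a ∧ a)) ⊗ ¬a) = min(1, 1 − 0.064 + 0.101) = min(1, 1.037) = 1.000
(b ⊗ ¬((b ⊗ a) ⊗ a)) ⊗ (b → ((a → (a ∧ a)) ⊗ ¬a)) = max(0, 0.064 + 1.000 − 1) = max(0, 0.064) = 0.064

0.064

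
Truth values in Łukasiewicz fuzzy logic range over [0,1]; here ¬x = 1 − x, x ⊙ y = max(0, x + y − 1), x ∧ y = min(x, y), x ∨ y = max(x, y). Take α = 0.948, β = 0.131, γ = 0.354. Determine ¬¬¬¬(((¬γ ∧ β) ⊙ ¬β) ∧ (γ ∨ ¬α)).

0.000

¬γ = 1 − 0.354 = 0.646
¬γ ∧ β = min(0.646, 0.131) = 0.131
¬β = 1 − 0.131 = 0.869
(¬γ ∧ β) ⊙ ¬β = max(0, 0.131 + 0.869 − 1) = max(0, 0.000) = 0.000
¬α = 1 − 0.948 = 0.052
γ ∨ ¬α = max(0.354, 0.052) = 0.354
((¬γ ∧ β) ⊙ ¬β) ∧ (γ ∨ ¬α) = min(0.000, 0.354) = 0.000
¬(((¬γ ∧ β) ⊙ ¬β) ∧ (γ ∨ ¬α)) = 1 − 0.000 = 1.000
¬¬(((¬γ ∧ β) ⊙ ¬β) ∧ (γ ∨ ¬α)) = 1 − 1.000 = 0.000
¬¬¬(((¬γ ∧ β) ⊙ ¬β) ∧ (γ ∨ ¬α)) = 1 − 0.000 = 1.000
¬¬¬¬(((¬γ ∧ β) ⊙ ¬β) ∧ (γ ∨ ¬α)) = 1 − 1.000 = 0.000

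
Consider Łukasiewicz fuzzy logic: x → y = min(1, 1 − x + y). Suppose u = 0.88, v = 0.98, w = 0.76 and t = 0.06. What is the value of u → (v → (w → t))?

w → t = min(1, 1 − 0.76 + 0.06) = min(1, 0.30) = 0.30
v → (w → t) = min(1, 1 − 0.98 + 0.30) = min(1, 0.32) = 0.32
u → (v → (w → t)) = min(1, 1 − 0.88 + 0.32) = min(1, 0.44) = 0.44

0.44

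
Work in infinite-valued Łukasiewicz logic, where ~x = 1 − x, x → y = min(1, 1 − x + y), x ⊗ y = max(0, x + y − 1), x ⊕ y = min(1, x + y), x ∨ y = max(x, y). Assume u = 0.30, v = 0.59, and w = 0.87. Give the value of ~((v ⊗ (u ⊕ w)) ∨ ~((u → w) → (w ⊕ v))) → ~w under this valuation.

0.72

u ⊕ w = min(1, 0.30 + 0.87) = min(1, 1.17) = 1.00
v ⊗ (u ⊕ w) = max(0, 0.59 + 1.00 − 1) = max(0, 0.59) = 0.59
u → w = min(1, 1 − 0.30 + 0.87) = min(1, 1.57) = 1.00
w ⊕ v = min(1, 0.87 + 0.59) = min(1, 1.46) = 1.00
(u → w) → (w ⊕ v) = min(1, 1 − 1.00 + 1.00) = min(1, 1.00) = 1.00
~((u → w) → (w ⊕ v)) = 1 − 1.00 = 0.00
(v ⊗ (u ⊕ w)) ∨ ~((u → w) → (w ⊕ v)) = max(0.59, 0.00) = 0.59
~((v ⊗ (u ⊕ w)) ∨ ~((u → w) → (w ⊕ v))) = 1 − 0.59 = 0.41
~w = 1 − 0.87 = 0.13
~((v ⊗ (u ⊕ w)) ∨ ~((u → w) → (w ⊕ v))) → ~w = min(1, 1 − 0.41 + 0.13) = min(1, 0.72) = 0.72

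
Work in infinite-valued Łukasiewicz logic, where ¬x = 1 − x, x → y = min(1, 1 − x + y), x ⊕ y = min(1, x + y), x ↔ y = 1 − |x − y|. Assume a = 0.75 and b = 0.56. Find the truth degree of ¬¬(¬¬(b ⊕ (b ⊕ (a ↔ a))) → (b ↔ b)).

1.00

a ↔ a = 1 − |0.75 − 0.75| = 1 − 0.00 = 1.00
b ⊕ (a ↔ a) = min(1, 0.56 + 1.00) = min(1, 1.56) = 1.00
b ⊕ (b ⊕ (a ↔ a)) = min(1, 0.56 + 1.00) = min(1, 1.56) = 1.00
¬(b ⊕ (b ⊕ (a ↔ a))) = 1 − 1.00 = 0.00
¬¬(b ⊕ (b ⊕ (a ↔ a))) = 1 − 0.00 = 1.00
b ↔ b = 1 − |0.56 − 0.56| = 1 − 0.00 = 1.00
¬¬(b ⊕ (b ⊕ (a ↔ a))) → (b ↔ b) = min(1, 1 − 1.00 + 1.00) = min(1, 1.00) = 1.00
¬(¬¬(b ⊕ (b ⊕ (a ↔ a))) → (b ↔ b)) = 1 − 1.00 = 0.00
¬¬(¬¬(b ⊕ (b ⊕ (a ↔ a))) → (b ↔ b)) = 1 − 0.00 = 1.00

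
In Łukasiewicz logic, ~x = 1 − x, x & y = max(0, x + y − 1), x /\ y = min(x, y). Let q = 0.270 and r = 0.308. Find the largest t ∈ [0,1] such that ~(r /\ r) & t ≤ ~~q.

r /\ r = min(0.308, 0.308) = 0.308
~(r /\ r) = 1 − 0.308 = 0.692
So the left factor is ~(r /\ r) = 0.692.
~q = 1 − 0.270 = 0.730
~~q = 1 − 0.730 = 0.270
So the right-hand bound is ~~q = 0.270.
The residuum of the Łukasiewicz t-norm gives the supremum: min(1, 1 − 0.692 + 0.270).
1 − 0.692 + 0.270 = 0.578, so t = min(1, 0.578) = 0.578.
Check: 0.692 & 0.578 = max(0, 0.270) = 0.270 ≤ 0.270.

0.578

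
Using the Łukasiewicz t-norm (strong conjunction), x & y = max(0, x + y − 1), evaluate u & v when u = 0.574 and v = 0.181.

0.000

u & v = max(0, 0.574 + 0.181 − 1) = max(0, -0.245) = 0.000
For comparison, the Gödel (minimum) t-norm min(x, y) would give 0.181.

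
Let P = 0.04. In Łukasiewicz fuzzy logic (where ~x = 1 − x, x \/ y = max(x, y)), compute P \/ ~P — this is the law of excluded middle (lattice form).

0.96

~P = 1 − 0.04 = 0.96
P \/ ~P = max(0.04, 0.96) = 0.96
(The value 0.96 < 1 shows this instance is not satisfied; not a Ł∞-tautology — its value is max(a, 1−a).)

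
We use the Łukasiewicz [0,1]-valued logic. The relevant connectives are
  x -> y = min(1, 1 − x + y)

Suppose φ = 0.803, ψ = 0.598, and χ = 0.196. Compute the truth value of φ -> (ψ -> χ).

ψ -> χ = min(1, 1 − 0.598 + 0.196) = min(1, 0.598) = 0.598
φ -> (ψ -> χ) = min(1, 1 − 0.803 + 0.598) = min(1, 0.795) = 0.795

0.795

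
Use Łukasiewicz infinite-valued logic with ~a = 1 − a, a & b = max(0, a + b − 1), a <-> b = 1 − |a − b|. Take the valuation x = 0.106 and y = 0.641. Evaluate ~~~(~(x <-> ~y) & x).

~y = 1 − 0.641 = 0.359
x <-> ~y = 1 − |0.106 − 0.359| = 1 − 0.253 = 0.747
~(x <-> ~y) = 1 − 0.747 = 0.253
~(x <-> ~y) & x = max(0, 0.253 + 0.106 − 1) = max(0, -0.641) = 0.000
~(~(x <-> ~y) & x) = 1 − 0.000 = 1.000
~~(~(x <-> ~y) & x) = 1 − 1.000 = 0.000
~~~(~(x <-> ~y) & x) = 1 − 0.000 = 1.000

1.000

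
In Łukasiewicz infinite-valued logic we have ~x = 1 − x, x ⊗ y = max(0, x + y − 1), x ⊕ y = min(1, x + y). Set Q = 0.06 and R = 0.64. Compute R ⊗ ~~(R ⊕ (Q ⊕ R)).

0.64

Q ⊕ R = min(1, 0.06 + 0.64) = min(1, 0.70) = 0.70
R ⊕ (Q ⊕ R) = min(1, 0.64 + 0.70) = min(1, 1.34) = 1.00
~(R ⊕ (Q ⊕ R)) = 1 − 1.00 = 0.00
~~(R ⊕ (Q ⊕ R)) = 1 − 0.00 = 1.00
R ⊗ ~~(R ⊕ (Q ⊕ R)) = max(0, 0.64 + 1.00 − 1) = max(0, 0.64) = 0.64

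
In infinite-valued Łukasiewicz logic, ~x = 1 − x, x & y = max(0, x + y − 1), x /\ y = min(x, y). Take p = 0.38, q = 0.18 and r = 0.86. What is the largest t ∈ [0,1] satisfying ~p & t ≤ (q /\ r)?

~p = 1 − 0.38 = 0.62
So the left factor is ~p = 0.62.
q /\ r = min(0.18, 0.86) = 0.18
So the right-hand bound is q /\ r = 0.18.
The residuum of the Łukasiewicz t-norm gives the supremum: min(1, 1 − 0.62 + 0.18).
1 − 0.62 + 0.18 = 0.56, so t = min(1, 0.56) = 0.56.
Check: 0.62 & 0.56 = max(0, 0.18) = 0.18 ≤ 0.18.

0.56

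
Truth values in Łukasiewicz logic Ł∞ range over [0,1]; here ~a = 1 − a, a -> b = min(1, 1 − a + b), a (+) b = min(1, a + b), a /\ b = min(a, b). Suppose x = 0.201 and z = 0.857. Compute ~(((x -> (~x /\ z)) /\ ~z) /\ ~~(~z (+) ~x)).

0.857

~x = 1 − 0.201 = 0.799
~x /\ z = min(0.799, 0.857) = 0.799
x -> (~x /\ z) = min(1, 1 − 0.201 + 0.799) = min(1, 1.598) = 1.000
~z = 1 − 0.857 = 0.143
(x -> (~x /\ z)) /\ ~z = min(1.000, 0.143) = 0.143
~z (+) ~x = min(1, 0.143 + 0.799) = min(1, 0.942) = 0.942
~(~z (+) ~x) = 1 − 0.942 = 0.058
~~(~z (+) ~x) = 1 − 0.058 = 0.942
((x -> (~x /\ z)) /\ ~z) /\ ~~(~z (+) ~x) = min(0.143, 0.942) = 0.143
~(((x -> (~x /\ z)) /\ ~z) /\ ~~(~z (+) ~x)) = 1 − 0.143 = 0.857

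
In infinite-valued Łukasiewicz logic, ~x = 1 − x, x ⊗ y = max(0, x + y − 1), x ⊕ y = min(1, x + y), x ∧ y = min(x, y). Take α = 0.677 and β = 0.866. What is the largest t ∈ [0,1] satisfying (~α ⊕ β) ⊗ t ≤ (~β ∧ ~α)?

0.134

~α = 1 − 0.677 = 0.323
~α ⊕ β = min(1, 0.323 + 0.866) = min(1, 1.189) = 1.000
So the left factor is ~α ⊕ β = 1.000.
~β = 1 − 0.866 = 0.134
~β ∧ ~α = min(0.134, 0.323) = 0.134
So the right-hand bound is ~β ∧ ~α = 0.134.
The residuum of the Łukasiewicz t-norm gives the supremum: min(1, 1 − 1.000 + 0.134).
1 − 1.000 + 0.134 = 0.134, so t = min(1, 0.134) = 0.134.
Check: 1.000 ⊗ 0.134 = max(0, 0.134) = 0.134 ≤ 0.134.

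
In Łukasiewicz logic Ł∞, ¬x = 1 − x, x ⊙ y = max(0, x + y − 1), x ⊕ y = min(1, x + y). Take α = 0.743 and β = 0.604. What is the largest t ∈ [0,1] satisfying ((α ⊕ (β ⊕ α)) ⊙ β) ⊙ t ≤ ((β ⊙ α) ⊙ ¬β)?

β ⊕ α = min(1, 0.604 + 0.743) = min(1, 1.347) = 1.000
α ⊕ (β ⊕ α) = min(1, 0.743 + 1.000) = min(1, 1.743) = 1.000
(α ⊕ (β ⊕ α)) ⊙ β = max(0, 1.000 + 0.604 − 1) = max(0, 0.604) = 0.604
So the left factor is (α ⊕ (β ⊕ α)) ⊙ β = 0.604.
β ⊙ α = max(0, 0.604 + 0.743 − 1) = max(0, 0.347) = 0.347
¬β = 1 − 0.604 = 0.396
(β ⊙ α) ⊙ ¬β = max(0, 0.347 + 0.396 − 1) = max(0, -0.257) = 0.000
So the right-hand bound is (β ⊙ α) ⊙ ¬β = 0.000.
The residuum of the Łukasiewicz t-norm gives the supremum: min(1, 1 − 0.604 + 0.000).
1 − 0.604 + 0.000 = 0.396, so t = min(1, 0.396) = 0.396.
Check: 0.604 ⊙ 0.396 = max(0, 0.000) = 0.000 ≤ 0.000.

0.396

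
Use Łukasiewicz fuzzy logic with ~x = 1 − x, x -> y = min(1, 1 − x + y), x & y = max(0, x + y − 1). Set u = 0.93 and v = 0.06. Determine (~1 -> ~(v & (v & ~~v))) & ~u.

~1 = 1 − 1.00 = 0.00
~v = 1 − 0.06 = 0.94
~~v = 1 − 0.94 = 0.06
v & ~~v = max(0, 0.06 + 0.06 − 1) = max(0, -0.88) = 0.00
v & (v & ~~v) = max(0, 0.06 + 0.00 − 1) = max(0, -0.94) = 0.00
~(v & (v & ~~v)) = 1 − 0.00 = 1.00
~1 -> ~(v & (v & ~~v)) = min(1, 1 − 0.00 + 1.00) = min(1, 2.00) = 1.00
~u = 1 − 0.93 = 0.07
(~1 -> ~(v & (v & ~~v))) & ~u = max(0, 1.00 + 0.07 − 1) = max(0, 0.07) = 0.07

0.07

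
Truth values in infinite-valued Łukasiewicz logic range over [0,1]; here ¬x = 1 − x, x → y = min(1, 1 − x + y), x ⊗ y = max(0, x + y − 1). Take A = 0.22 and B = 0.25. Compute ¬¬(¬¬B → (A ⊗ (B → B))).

¬B = 1 − 0.25 = 0.75
¬¬B = 1 − 0.75 = 0.25
B → B = min(1, 1 − 0.25 + 0.25) = min(1, 1.00) = 1.00
A ⊗ (B → B) = max(0, 0.22 + 1.00 − 1) = max(0, 0.22) = 0.22
¬¬B → (A ⊗ (B → B)) = min(1, 1 − 0.25 + 0.22) = min(1, 0.97) = 0.97
¬(¬¬B → (A ⊗ (B → B))) = 1 − 0.97 = 0.03
¬¬(¬¬B → (A ⊗ (B → B))) = 1 − 0.03 = 0.97

0.97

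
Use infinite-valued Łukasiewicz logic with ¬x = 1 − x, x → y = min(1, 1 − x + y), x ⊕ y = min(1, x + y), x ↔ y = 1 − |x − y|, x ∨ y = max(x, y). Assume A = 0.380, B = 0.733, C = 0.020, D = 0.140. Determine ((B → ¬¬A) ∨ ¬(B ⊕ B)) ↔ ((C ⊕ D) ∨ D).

¬A = 1 − 0.380 = 0.620
¬¬A = 1 − 0.620 = 0.380
B → ¬¬A = min(1, 1 − 0.733 + 0.380) = min(1, 0.647) = 0.647
B ⊕ B = min(1, 0.733 + 0.733) = min(1, 1.466) = 1.000
¬(B ⊕ B) = 1 − 1.000 = 0.000
(B → ¬¬A) ∨ ¬(B ⊕ B) = max(0.647, 0.000) = 0.647
C ⊕ D = min(1, 0.020 + 0.140) = min(1, 0.160) = 0.160
(C ⊕ D) ∨ D = max(0.160, 0.140) = 0.160
((B → ¬¬A) ∨ ¬(B ⊕ B)) ↔ ((C ⊕ D) ∨ D) = 1 − |0.647 − 0.160| = 1 − 0.487 = 0.513

0.513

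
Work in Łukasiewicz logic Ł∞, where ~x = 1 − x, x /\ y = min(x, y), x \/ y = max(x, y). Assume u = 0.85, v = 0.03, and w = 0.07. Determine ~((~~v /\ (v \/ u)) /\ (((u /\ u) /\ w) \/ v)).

0.97

~v = 1 − 0.03 = 0.97
~~v = 1 − 0.97 = 0.03
v \/ u = max(0.03, 0.85) = 0.85
~~v /\ (v \/ u) = min(0.03, 0.85) = 0.03
u /\ u = min(0.85, 0.85) = 0.85
(u /\ u) /\ w = min(0.85, 0.07) = 0.07
((u /\ u) /\ w) \/ v = max(0.07, 0.03) = 0.07
(~~v /\ (v \/ u)) /\ (((u /\ u) /\ w) \/ v) = min(0.03, 0.07) = 0.03
~((~~v /\ (v \/ u)) /\ (((u /\ u) /\ w) \/ v)) = 1 − 0.03 = 0.97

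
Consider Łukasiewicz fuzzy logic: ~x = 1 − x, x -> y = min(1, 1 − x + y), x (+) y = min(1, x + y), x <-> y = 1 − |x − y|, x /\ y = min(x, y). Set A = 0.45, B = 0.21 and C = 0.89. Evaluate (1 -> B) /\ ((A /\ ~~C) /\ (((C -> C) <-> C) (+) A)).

1 -> B = min(1, 1 − 1.00 + 0.21) = min(1, 0.21) = 0.21
~C = 1 − 0.89 = 0.11
~~C = 1 − 0.11 = 0.89
A /\ ~~C = min(0.45, 0.89) = 0.45
C -> C = min(1, 1 − 0.89 + 0.89) = min(1, 1.00) = 1.00
(C -> C) <-> C = 1 − |1.00 − 0.89| = 1 − 0.11 = 0.89
((C -> C) <-> C) (+) A = min(1, 0.89 + 0.45) = min(1, 1.34) = 1.00
(A /\ ~~C) /\ (((C -> C) <-> C) (+) A) = min(0.45, 1.00) = 0.45
(1 -> B) /\ ((A /\ ~~C) /\ (((C -> C) <-> C) (+) A)) = min(0.21, 0.45) = 0.21

0.21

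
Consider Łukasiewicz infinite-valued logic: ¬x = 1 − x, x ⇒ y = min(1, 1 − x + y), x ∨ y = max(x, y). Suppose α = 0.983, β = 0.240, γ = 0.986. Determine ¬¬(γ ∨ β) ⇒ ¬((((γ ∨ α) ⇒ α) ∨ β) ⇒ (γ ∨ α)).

γ ∨ β = max(0.986, 0.240) = 0.986
¬(γ ∨ β) = 1 − 0.986 = 0.014
¬¬(γ ∨ β) = 1 − 0.014 = 0.986
γ ∨ α = max(0.986, 0.983) = 0.986
(γ ∨ α) ⇒ α = min(1, 1 − 0.986 + 0.983) = min(1, 0.997) = 0.997
((γ ∨ α) ⇒ α) ∨ β = max(0.997, 0.240) = 0.997
(((γ ∨ α) ⇒ α) ∨ β) ⇒ (γ ∨ α) = min(1, 1 − 0.997 + 0.986) = min(1, 0.989) = 0.989
¬((((γ ∨ α) ⇒ α) ∨ β) ⇒ (γ ∨ α)) = 1 − 0.989 = 0.011
¬¬(γ ∨ β) ⇒ ¬((((γ ∨ α) ⇒ α) ∨ β) ⇒ (γ ∨ α)) = min(1, 1 − 0.986 + 0.011) = min(1, 0.025) = 0.025

0.025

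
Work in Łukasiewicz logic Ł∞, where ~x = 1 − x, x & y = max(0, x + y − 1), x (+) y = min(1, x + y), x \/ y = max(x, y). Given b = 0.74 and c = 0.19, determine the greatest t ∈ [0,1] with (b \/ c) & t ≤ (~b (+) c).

b \/ c = max(0.74, 0.19) = 0.74
So the left factor is b \/ c = 0.74.
~b = 1 − 0.74 = 0.26
~b (+) c = min(1, 0.26 + 0.19) = min(1, 0.45) = 0.45
So the right-hand bound is ~b (+) c = 0.45.
The residuum of the Łukasiewicz t-norm gives the supremum: min(1, 1 − 0.74 + 0.45).
1 − 0.74 + 0.45 = 0.71, so t = min(1, 0.71) = 0.71.
Check: 0.74 & 0.71 = max(0, 0.45) = 0.45 ≤ 0.45.

0.71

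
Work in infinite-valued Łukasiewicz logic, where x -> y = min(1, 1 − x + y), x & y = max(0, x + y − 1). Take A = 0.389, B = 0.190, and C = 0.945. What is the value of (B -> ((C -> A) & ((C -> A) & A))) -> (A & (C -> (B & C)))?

0.190

C -> A = min(1, 1 − 0.945 + 0.389) = min(1, 0.444) = 0.444
(C -> A) & A = max(0, 0.444 + 0.389 − 1) = max(0, -0.167) = 0.000
(C -> A) & ((C -> A) & A) = max(0, 0.444 + 0.000 − 1) = max(0, -0.556) = 0.000
B -> ((C -> A) & ((C -> A) & A)) = min(1, 1 − 0.190 + 0.000) = min(1, 0.810) = 0.810
B & C = max(0, 0.190 + 0.945 − 1) = max(0, 0.135) = 0.135
C -> (B & C) = min(1, 1 − 0.945 + 0.135) = min(1, 0.190) = 0.190
A & (C -> (B & C)) = max(0, 0.389 + 0.190 − 1) = max(0, -0.421) = 0.000
(B -> ((C -> A) & ((C -> A) & A))) -> (A & (C -> (B & C))) = min(1, 1 − 0.810 + 0.000) = min(1, 0.190) = 0.190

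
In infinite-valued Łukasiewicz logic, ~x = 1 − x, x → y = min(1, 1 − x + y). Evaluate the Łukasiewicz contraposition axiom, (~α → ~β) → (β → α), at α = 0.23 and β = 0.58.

~α = 1 − 0.23 = 0.77
~β = 1 − 0.58 = 0.42
~α → ~β = min(1, 1 − 0.77 + 0.42) = min(1, 0.65) = 0.65
β → α = min(1, 1 − 0.58 + 0.23) = min(1, 0.65) = 0.65
(~α → ~β) → (β → α) = min(1, 1 − 0.65 + 0.65) = min(1, 1.00) = 1.00
(As expected: an axiom of Ł∞, always 1.)

1.00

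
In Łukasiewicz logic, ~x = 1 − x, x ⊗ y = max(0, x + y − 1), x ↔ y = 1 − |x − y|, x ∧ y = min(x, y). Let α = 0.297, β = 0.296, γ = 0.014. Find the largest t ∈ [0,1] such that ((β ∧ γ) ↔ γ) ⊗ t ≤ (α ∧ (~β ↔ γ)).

β ∧ γ = min(0.296, 0.014) = 0.014
(β ∧ γ) ↔ γ = 1 − |0.014 − 0.014| = 1 − 0.000 = 1.000
So the left factor is (β ∧ γ) ↔ γ = 1.000.
~β = 1 − 0.296 = 0.704
~β ↔ γ = 1 − |0.704 − 0.014| = 1 − 0.690 = 0.310
α ∧ (~β ↔ γ) = min(0.297, 0.310) = 0.297
So the right-hand bound is α ∧ (~β ↔ γ) = 0.297.
The residuum of the Łukasiewicz t-norm gives the supremum: min(1, 1 − 1.000 + 0.297).
1 − 1.000 + 0.297 = 0.297, so t = min(1, 0.297) = 0.297.
Check: 1.000 ⊗ 0.297 = max(0, 0.297) = 0.297 ≤ 0.297.

0.297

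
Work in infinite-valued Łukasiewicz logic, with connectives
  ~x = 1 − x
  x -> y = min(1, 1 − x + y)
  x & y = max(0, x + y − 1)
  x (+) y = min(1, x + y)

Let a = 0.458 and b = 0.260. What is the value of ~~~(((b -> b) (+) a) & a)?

0.542

b -> b = min(1, 1 − 0.260 + 0.260) = min(1, 1.000) = 1.000
(b -> b) (+) a = min(1, 1.000 + 0.458) = min(1, 1.458) = 1.000
((b -> b) (+) a) & a = max(0, 1.000 + 0.458 − 1) = max(0, 0.458) = 0.458
~(((b -> b) (+) a) & a) = 1 − 0.458 = 0.542
~~(((b -> b) (+) a) & a) = 1 − 0.542 = 0.458
~~~(((b -> b) (+) a) & a) = 1 − 0.458 = 0.542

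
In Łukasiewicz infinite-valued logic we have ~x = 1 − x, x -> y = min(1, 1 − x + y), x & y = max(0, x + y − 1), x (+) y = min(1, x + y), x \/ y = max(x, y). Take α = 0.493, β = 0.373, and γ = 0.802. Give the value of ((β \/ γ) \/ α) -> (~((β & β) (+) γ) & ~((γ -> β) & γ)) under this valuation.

β \/ γ = max(0.373, 0.802) = 0.802
(β \/ γ) \/ α = max(0.802, 0.493) = 0.802
β & β = max(0, 0.373 + 0.373 − 1) = max(0, -0.254) = 0.000
(β & β) (+) γ = min(1, 0.000 + 0.802) = min(1, 0.802) = 0.802
~((β & β) (+) γ) = 1 − 0.802 = 0.198
γ -> β = min(1, 1 − 0.802 + 0.373) = min(1, 0.571) = 0.571
(γ -> β) & γ = max(0, 0.571 + 0.802 − 1) = max(0, 0.373) = 0.373
~((γ -> β) & γ) = 1 − 0.373 = 0.627
~((β & β) (+) γ) & ~((γ -> β) & γ) = max(0, 0.198 + 0.627 − 1) = max(0, -0.175) = 0.000
((β \/ γ) \/ α) -> (~((β & β) (+) γ) & ~((γ -> β) & γ)) = min(1, 1 − 0.802 + 0.000) = min(1, 0.198) = 0.198

0.198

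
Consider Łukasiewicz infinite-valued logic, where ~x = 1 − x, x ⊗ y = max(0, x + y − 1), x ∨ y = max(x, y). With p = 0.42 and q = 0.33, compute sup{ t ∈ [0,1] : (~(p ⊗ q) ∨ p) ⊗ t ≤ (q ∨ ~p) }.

0.58

p ⊗ q = max(0, 0.42 + 0.33 − 1) = max(0, -0.25) = 0.00
~(p ⊗ q) = 1 − 0.00 = 1.00
~(p ⊗ q) ∨ p = max(1.00, 0.42) = 1.00
So the left factor is ~(p ⊗ q) ∨ p = 1.00.
~p = 1 − 0.42 = 0.58
q ∨ ~p = max(0.33, 0.58) = 0.58
So the right-hand bound is q ∨ ~p = 0.58.
The residuum of the Łukasiewicz t-norm gives the supremum: min(1, 1 − 1.00 + 0.58).
1 − 1.00 + 0.58 = 0.58, so t = min(1, 0.58) = 0.58.
Check: 1.00 ⊗ 0.58 = max(0, 0.58) = 0.58 ≤ 0.58.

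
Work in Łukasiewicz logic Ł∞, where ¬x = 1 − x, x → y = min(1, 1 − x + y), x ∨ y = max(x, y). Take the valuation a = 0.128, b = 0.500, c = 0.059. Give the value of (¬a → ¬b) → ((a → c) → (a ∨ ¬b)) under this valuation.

¬a = 1 − 0.128 = 0.872
¬b = 1 − 0.500 = 0.500
¬a → ¬b = min(1, 1 − 0.872 + 0.500) = min(1, 0.628) = 0.628
a → c = min(1, 1 − 0.128 + 0.059) = min(1, 0.931) = 0.931
a ∨ ¬b = max(0.128, 0.500) = 0.500
(a → c) → (a ∨ ¬b) = min(1, 1 − 0.931 + 0.500) = min(1, 0.569) = 0.569
(¬a → ¬b) → ((a → c) → (a ∨ ¬b)) = min(1, 1 − 0.628 + 0.569) = min(1, 0.941) = 0.941

0.941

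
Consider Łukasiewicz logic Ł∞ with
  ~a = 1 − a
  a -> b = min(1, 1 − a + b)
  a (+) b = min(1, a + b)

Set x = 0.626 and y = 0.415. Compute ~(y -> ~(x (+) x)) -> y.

1.000

x (+) x = min(1, 0.626 + 0.626) = min(1, 1.252) = 1.000
~(x (+) x) = 1 − 1.000 = 0.000
y -> ~(x (+) x) = min(1, 1 − 0.415 + 0.000) = min(1, 0.585) = 0.585
~(y -> ~(x (+) x)) = 1 − 0.585 = 0.415
~(y -> ~(x (+) x)) -> y = min(1, 1 − 0.415 + 0.415) = min(1, 1.000) = 1.000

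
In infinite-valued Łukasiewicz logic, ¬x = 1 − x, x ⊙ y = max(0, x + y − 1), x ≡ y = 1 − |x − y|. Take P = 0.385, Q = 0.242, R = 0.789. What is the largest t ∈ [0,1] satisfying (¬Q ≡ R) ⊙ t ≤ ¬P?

0.646

¬Q = 1 − 0.242 = 0.758
¬Q ≡ R = 1 − |0.758 − 0.789| = 1 − 0.031 = 0.969
So the left factor is ¬Q ≡ R = 0.969.
¬P = 1 − 0.385 = 0.615
So the right-hand bound is ¬P = 0.615.
The residuum of the Łukasiewicz t-norm gives the supremum: min(1, 1 − 0.969 + 0.615).
1 − 0.969 + 0.615 = 0.646, so t = min(1, 0.646) = 0.646.
Check: 0.969 ⊙ 0.646 = max(0, 0.615) = 0.615 ≤ 0.615.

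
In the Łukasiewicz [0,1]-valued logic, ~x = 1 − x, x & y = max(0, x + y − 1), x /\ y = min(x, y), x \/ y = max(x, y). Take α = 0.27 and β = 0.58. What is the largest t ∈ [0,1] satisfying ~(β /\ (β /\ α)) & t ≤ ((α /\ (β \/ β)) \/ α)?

β /\ α = min(0.58, 0.27) = 0.27
β /\ (β /\ α) = min(0.58, 0.27) = 0.27
~(β /\ (β /\ α)) = 1 − 0.27 = 0.73
So the left factor is ~(β /\ (β /\ α)) = 0.73.
β \/ β = max(0.58, 0.58) = 0.58
α /\ (β \/ β) = min(0.27, 0.58) = 0.27
(α /\ (β \/ β)) \/ α = max(0.27, 0.27) = 0.27
So the right-hand bound is (α /\ (β \/ β)) \/ α = 0.27.
The residuum of the Łukasiewicz t-norm gives the supremum: min(1, 1 − 0.73 + 0.27).
1 − 0.73 + 0.27 = 0.54, so t = min(1, 0.54) = 0.54.
Check: 0.73 & 0.54 = max(0, 0.27) = 0.27 ≤ 0.27.

0.54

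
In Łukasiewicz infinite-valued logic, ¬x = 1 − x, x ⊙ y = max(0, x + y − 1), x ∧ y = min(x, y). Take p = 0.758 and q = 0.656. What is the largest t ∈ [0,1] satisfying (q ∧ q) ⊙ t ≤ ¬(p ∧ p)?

q ∧ q = min(0.656, 0.656) = 0.656
So the left factor is q ∧ q = 0.656.
p ∧ p = min(0.758, 0.758) = 0.758
¬(p ∧ p) = 1 − 0.758 = 0.242
So the right-hand bound is ¬(p ∧ p) = 0.242.
The residuum of the Łukasiewicz t-norm gives the supremum: min(1, 1 − 0.656 + 0.242).
1 − 0.656 + 0.242 = 0.586, so t = min(1, 0.586) = 0.586.
Check: 0.656 ⊙ 0.586 = max(0, 0.242) = 0.242 ≤ 0.242.

0.586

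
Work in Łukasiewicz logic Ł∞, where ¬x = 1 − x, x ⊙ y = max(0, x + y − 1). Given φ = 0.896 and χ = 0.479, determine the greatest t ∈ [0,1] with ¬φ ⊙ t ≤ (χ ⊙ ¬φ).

¬φ = 1 − 0.896 = 0.104
So the left factor is ¬φ = 0.104.
χ ⊙ ¬φ = max(0, 0.479 + 0.104 − 1) = max(0, -0.417) = 0.000
So the right-hand bound is χ ⊙ ¬φ = 0.000.
The residuum of the Łukasiewicz t-norm gives the supremum: min(1, 1 − 0.104 + 0.000).
1 − 0.104 + 0.000 = 0.896, so t = min(1, 0.896) = 0.896.
Check: 0.104 ⊙ 0.896 = max(0, 0.000) = 0.000 ≤ 0.000.

0.896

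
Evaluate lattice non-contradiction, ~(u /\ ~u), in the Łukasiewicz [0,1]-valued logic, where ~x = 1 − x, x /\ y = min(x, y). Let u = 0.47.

~u = 1 − 0.47 = 0.53
u /\ ~u = min(0.47, 0.53) = 0.47
~(u /\ ~u) = 1 − 0.47 = 0.53
(The value 0.53 < 1 shows this instance is not satisfied; not a Ł∞-tautology — its value is 1 − min(a, 1−a).)

0.53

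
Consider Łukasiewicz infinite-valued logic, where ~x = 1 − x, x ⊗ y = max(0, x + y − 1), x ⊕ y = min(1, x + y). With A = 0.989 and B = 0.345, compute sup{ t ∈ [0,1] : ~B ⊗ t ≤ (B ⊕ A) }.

1.000

~B = 1 − 0.345 = 0.655
So the left factor is ~B = 0.655.
B ⊕ A = min(1, 0.345 + 0.989) = min(1, 1.334) = 1.000
So the right-hand bound is B ⊕ A = 1.000.
The residuum of the Łukasiewicz t-norm gives the supremum: min(1, 1 − 0.655 + 1.000).
1 − 0.655 + 1.000 = 1.345, so t = min(1, 1.345) = 1.000.
Check: 0.655 ⊗ 1.000 = max(0, 0.655) = 0.655 ≤ 1.000.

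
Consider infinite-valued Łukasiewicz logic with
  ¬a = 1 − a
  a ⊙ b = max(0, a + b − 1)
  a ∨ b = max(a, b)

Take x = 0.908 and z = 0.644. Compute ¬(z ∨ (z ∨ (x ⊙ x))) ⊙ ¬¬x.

0.092

x ⊙ x = max(0, 0.908 + 0.908 − 1) = max(0, 0.816) = 0.816
z ∨ (x ⊙ x) = max(0.644, 0.816) = 0.816
z ∨ (z ∨ (x ⊙ x)) = max(0.644, 0.816) = 0.816
¬(z ∨ (z ∨ (x ⊙ x))) = 1 − 0.816 = 0.184
¬x = 1 − 0.908 = 0.092
¬¬x = 1 − 0.092 = 0.908
¬(z ∨ (z ∨ (x ⊙ x))) ⊙ ¬¬x = max(0, 0.184 + 0.908 − 1) = max(0, 0.092) = 0.092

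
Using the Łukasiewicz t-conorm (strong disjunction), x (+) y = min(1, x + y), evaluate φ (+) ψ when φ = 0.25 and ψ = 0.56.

φ (+) ψ = min(1, 0.25 + 0.56) = min(1, 0.81) = 0.81
For comparison, the Gödel t-conorm max(x, y) would give 0.56.

0.81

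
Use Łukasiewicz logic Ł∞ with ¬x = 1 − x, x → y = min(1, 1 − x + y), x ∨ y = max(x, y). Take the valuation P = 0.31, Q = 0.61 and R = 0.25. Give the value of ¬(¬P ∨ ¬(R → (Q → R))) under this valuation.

¬P = 1 − 0.31 = 0.69
Q → R = min(1, 1 − 0.61 + 0.25) = min(1, 0.64) = 0.64
R → (Q → R) = min(1, 1 − 0.25 + 0.64) = min(1, 1.39) = 1.00
¬(R → (Q → R)) = 1 − 1.00 = 0.00
¬P ∨ ¬(R → (Q → R)) = max(0.69, 0.00) = 0.69
¬(¬P ∨ ¬(R → (Q → R))) = 1 − 0.69 = 0.31

0.31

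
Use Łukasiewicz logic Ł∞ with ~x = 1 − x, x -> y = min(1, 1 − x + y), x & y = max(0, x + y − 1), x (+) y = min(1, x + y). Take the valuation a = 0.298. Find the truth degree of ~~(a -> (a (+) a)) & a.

0.298

a (+) a = min(1, 0.298 + 0.298) = min(1, 0.596) = 0.596
a -> (a (+) a) = min(1, 1 − 0.298 + 0.596) = min(1, 1.298) = 1.000
~(a -> (a (+) a)) = 1 − 1.000 = 0.000
~~(a -> (a (+) a)) = 1 − 0.000 = 1.000
~~(a -> (a (+) a)) & a = max(0, 1.000 + 0.298 − 1) = max(0, 0.298) = 0.298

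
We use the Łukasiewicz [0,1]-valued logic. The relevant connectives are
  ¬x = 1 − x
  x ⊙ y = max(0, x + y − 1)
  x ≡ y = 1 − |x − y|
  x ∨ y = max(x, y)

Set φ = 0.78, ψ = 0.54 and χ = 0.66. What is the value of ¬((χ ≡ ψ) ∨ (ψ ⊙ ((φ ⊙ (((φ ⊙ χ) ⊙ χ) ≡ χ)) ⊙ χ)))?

0.12

χ ≡ ψ = 1 − |0.66 − 0.54| = 1 − 0.12 = 0.88
φ ⊙ χ = max(0, 0.78 + 0.66 − 1) = max(0, 0.44) = 0.44
(φ ⊙ χ) ⊙ χ = max(0, 0.44 + 0.66 − 1) = max(0, 0.10) = 0.10
((φ ⊙ χ) ⊙ χ) ≡ χ = 1 − |0.10 − 0.66| = 1 − 0.56 = 0.44
φ ⊙ (((φ ⊙ χ) ⊙ χ) ≡ χ) = max(0, 0.78 + 0.44 − 1) = max(0, 0.22) = 0.22
(φ ⊙ (((φ ⊙ χ) ⊙ χ) ≡ χ)) ⊙ χ = max(0, 0.22 + 0.66 − 1) = max(0, -0.12) = 0.00
ψ ⊙ ((φ ⊙ (((φ ⊙ χ) ⊙ χ) ≡ χ)) ⊙ χ) = max(0, 0.54 + 0.00 − 1) = max(0, -0.46) = 0.00
(χ ≡ ψ) ∨ (ψ ⊙ ((φ ⊙ (((φ ⊙ χ) ⊙ χ) ≡ χ)) ⊙ χ)) = max(0.88, 0.00) = 0.88
¬((χ ≡ ψ) ∨ (ψ ⊙ ((φ ⊙ (((φ ⊙ χ) ⊙ χ) ≡ χ)) ⊙ χ))) = 1 − 0.88 = 0.12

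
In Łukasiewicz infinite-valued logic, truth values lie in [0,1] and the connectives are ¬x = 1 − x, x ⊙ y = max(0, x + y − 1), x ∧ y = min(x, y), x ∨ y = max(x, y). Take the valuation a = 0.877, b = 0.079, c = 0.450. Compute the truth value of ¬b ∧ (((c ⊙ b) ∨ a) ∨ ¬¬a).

0.877

¬b = 1 − 0.079 = 0.921
c ⊙ b = max(0, 0.450 + 0.079 − 1) = max(0, -0.471) = 0.000
(c ⊙ b) ∨ a = max(0.000, 0.877) = 0.877
¬a = 1 − 0.877 = 0.123
¬¬a = 1 − 0.123 = 0.877
((c ⊙ b) ∨ a) ∨ ¬¬a = max(0.877, 0.877) = 0.877
¬b ∧ (((c ⊙ b) ∨ a) ∨ ¬¬a) = min(0.921, 0.877) = 0.877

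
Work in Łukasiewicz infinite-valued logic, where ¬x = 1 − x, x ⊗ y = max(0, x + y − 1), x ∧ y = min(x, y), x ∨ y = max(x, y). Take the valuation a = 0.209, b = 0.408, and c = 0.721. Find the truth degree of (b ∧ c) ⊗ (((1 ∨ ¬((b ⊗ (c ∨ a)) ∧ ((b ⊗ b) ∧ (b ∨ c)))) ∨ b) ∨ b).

b ∧ c = min(0.408, 0.721) = 0.408
c ∨ a = max(0.721, 0.209) = 0.721
b ⊗ (c ∨ a) = max(0, 0.408 + 0.721 − 1) = max(0, 0.129) = 0.129
b ⊗ b = max(0, 0.408 + 0.408 − 1) = max(0, -0.184) = 0.000
b ∨ c = max(0.408, 0.721) = 0.721
(b ⊗ b) ∧ (b ∨ c) = min(0.000, 0.721) = 0.000
(b ⊗ (c ∨ a)) ∧ ((b ⊗ b) ∧ (b ∨ c)) = min(0.129, 0.000) = 0.000
¬((b ⊗ (c ∨ a)) ∧ ((b ⊗ b) ∧ (b ∨ c))) = 1 − 0.000 = 1.000
1 ∨ ¬((b ⊗ (c ∨ a)) ∧ ((b ⊗ b) ∧ (b ∨ c))) = max(1.000, 1.000) = 1.000
(1 ∨ ¬((b ⊗ (c ∨ a)) ∧ ((b ⊗ b) ∧ (b ∨ c)))) ∨ b = max(1.000, 0.408) = 1.000
((1 ∨ ¬((b ⊗ (c ∨ a)) ∧ ((b ⊗ b) ∧ (b ∨ c)))) ∨ b) ∨ b = max(1.000, 0.408) = 1.000
(b ∧ c) ⊗ (((1 ∨ ¬((b ⊗ (c ∨ a)) ∧ ((b ⊗ b) ∧ (b ∨ c)))) ∨ b) ∨ b) = max(0, 0.408 + 1.000 − 1) = max(0, 0.408) = 0.408

0.408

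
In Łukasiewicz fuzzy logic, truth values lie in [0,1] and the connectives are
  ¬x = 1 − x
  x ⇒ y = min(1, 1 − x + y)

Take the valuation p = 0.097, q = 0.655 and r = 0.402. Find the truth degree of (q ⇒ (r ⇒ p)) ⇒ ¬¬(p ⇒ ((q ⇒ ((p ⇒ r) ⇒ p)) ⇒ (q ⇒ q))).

r ⇒ p = min(1, 1 − 0.402 + 0.097) = min(1, 0.695) = 0.695
q ⇒ (r ⇒ p) = min(1, 1 − 0.655 + 0.695) = min(1, 1.040) = 1.000
p ⇒ r = min(1, 1 − 0.097 + 0.402) = min(1, 1.305) = 1.000
(p ⇒ r) ⇒ p = min(1, 1 − 1.000 + 0.097) = min(1, 0.097) = 0.097
q ⇒ ((p ⇒ r) ⇒ p) = min(1, 1 − 0.655 + 0.097) = min(1, 0.442) = 0.442
q ⇒ q = min(1, 1 − 0.655 + 0.655) = min(1, 1.000) = 1.000
(q ⇒ ((p ⇒ r) ⇒ p)) ⇒ (q ⇒ q) = min(1, 1 − 0.442 + 1.000) = min(1, 1.558) = 1.000
p ⇒ ((q ⇒ ((p ⇒ r) ⇒ p)) ⇒ (q ⇒ q)) = min(1, 1 − 0.097 + 1.000) = min(1, 1.903) = 1.000
¬(p ⇒ ((q ⇒ ((p ⇒ r) ⇒ p)) ⇒ (q ⇒ q))) = 1 − 1.000 = 0.000
¬¬(p ⇒ ((q ⇒ ((p ⇒ r) ⇒ p)) ⇒ (q ⇒ q))) = 1 − 0.000 = 1.000
(q ⇒ (r ⇒ p)) ⇒ ¬¬(p ⇒ ((q ⇒ ((p ⇒ r) ⇒ p)) ⇒ (q ⇒ q))) = min(1, 1 − 1.000 + 1.000) = min(1, 1.000) = 1.000

1.000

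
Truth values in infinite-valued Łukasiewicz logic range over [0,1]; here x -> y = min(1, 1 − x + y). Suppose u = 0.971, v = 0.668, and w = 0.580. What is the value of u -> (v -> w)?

0.941

v -> w = min(1, 1 − 0.668 + 0.580) = min(1, 0.912) = 0.912
u -> (v -> w) = min(1, 1 − 0.971 + 0.912) = min(1, 0.941) = 0.941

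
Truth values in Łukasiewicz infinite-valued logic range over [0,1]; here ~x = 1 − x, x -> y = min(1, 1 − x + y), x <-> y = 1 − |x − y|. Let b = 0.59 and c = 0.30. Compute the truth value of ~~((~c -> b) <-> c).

0.41

~c = 1 − 0.30 = 0.70
~c -> b = min(1, 1 − 0.70 + 0.59) = min(1, 0.89) = 0.89
(~c -> b) <-> c = 1 − |0.89 − 0.30| = 1 − 0.59 = 0.41
~((~c -> b) <-> c) = 1 − 0.41 = 0.59
~~((~c -> b) <-> c) = 1 − 0.59 = 0.41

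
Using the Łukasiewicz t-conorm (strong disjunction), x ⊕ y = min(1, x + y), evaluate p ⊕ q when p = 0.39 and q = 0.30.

p ⊕ q = min(1, 0.39 + 0.30) = min(1, 0.69) = 0.69
For comparison, the Gödel t-conorm max(x, y) would give 0.39.

0.69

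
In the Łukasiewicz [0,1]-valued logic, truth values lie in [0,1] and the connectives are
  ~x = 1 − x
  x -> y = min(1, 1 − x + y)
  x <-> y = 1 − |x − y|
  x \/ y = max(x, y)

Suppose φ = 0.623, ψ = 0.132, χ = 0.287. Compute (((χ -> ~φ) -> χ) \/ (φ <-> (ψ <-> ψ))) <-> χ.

0.664

~φ = 1 − 0.623 = 0.377
χ -> ~φ = min(1, 1 − 0.287 + 0.377) = min(1, 1.090) = 1.000
(χ -> ~φ) -> χ = min(1, 1 − 1.000 + 0.287) = min(1, 0.287) = 0.287
ψ <-> ψ = 1 − |0.132 − 0.132| = 1 − 0.000 = 1.000
φ <-> (ψ <-> ψ) = 1 − |0.623 − 1.000| = 1 − 0.377 = 0.623
((χ -> ~φ) -> χ) \/ (φ <-> (ψ <-> ψ)) = max(0.287, 0.623) = 0.623
(((χ -> ~φ) -> χ) \/ (φ <-> (ψ <-> ψ))) <-> χ = 1 − |0.623 − 0.287| = 1 − 0.336 = 0.664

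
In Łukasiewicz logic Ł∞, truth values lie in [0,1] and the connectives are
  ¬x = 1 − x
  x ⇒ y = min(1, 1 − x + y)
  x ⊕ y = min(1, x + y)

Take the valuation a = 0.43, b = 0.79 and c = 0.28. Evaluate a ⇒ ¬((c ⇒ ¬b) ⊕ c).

¬b = 1 − 0.79 = 0.21
c ⇒ ¬b = min(1, 1 − 0.28 + 0.21) = min(1, 0.93) = 0.93
(c ⇒ ¬b) ⊕ c = min(1, 0.93 + 0.28) = min(1, 1.21) = 1.00
¬((c ⇒ ¬b) ⊕ c) = 1 − 1.00 = 0.00
a ⇒ ¬((c ⇒ ¬b) ⊕ c) = min(1, 1 − 0.43 + 0.00) = min(1, 0.57) = 0.57

0.57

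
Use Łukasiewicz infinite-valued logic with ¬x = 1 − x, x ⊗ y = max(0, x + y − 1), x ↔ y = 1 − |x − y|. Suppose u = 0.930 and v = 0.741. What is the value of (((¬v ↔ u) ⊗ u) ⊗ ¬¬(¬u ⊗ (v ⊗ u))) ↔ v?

¬v = 1 − 0.741 = 0.259
¬v ↔ u = 1 − |0.259 − 0.930| = 1 − 0.671 = 0.329
(¬v ↔ u) ⊗ u = max(0, 0.329 + 0.930 − 1) = max(0, 0.259) = 0.259
¬u = 1 − 0.930 = 0.070
v ⊗ u = max(0, 0.741 + 0.930 − 1) = max(0, 0.671) = 0.671
¬u ⊗ (v ⊗ u) = max(0, 0.070 + 0.671 − 1) = max(0, -0.259) = 0.000
¬(¬u ⊗ (v ⊗ u)) = 1 − 0.000 = 1.000
¬¬(¬u ⊗ (v ⊗ u)) = 1 − 1.000 = 0.000
((¬v ↔ u) ⊗ u) ⊗ ¬¬(¬u ⊗ (v ⊗ u)) = max(0, 0.259 + 0.000 − 1) = max(0, -0.741) = 0.000
(((¬v ↔ u) ⊗ u) ⊗ ¬¬(¬u ⊗ (v ⊗ u))) ↔ v = 1 − |0.000 − 0.741| = 1 − 0.741 = 0.259

0.259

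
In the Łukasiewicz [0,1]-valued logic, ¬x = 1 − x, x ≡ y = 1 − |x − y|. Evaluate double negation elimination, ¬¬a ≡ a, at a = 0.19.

¬a = 1 − 0.19 = 0.81
¬¬a = 1 − 0.81 = 0.19
¬¬a ≡ a = 1 − |0.19 − 0.19| = 1 − 0.00 = 1.00
(As expected: always 1 in Ł∞ since negation is involutive.)

1.00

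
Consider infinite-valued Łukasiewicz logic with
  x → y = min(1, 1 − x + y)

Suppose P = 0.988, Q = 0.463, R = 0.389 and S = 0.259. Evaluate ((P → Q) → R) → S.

0.345

P → Q = min(1, 1 − 0.988 + 0.463) = min(1, 0.475) = 0.475
(P → Q) → R = min(1, 1 − 0.475 + 0.389) = min(1, 0.914) = 0.914
((P → Q) → R) → S = min(1, 1 − 0.914 + 0.259) = min(1, 0.345) = 0.345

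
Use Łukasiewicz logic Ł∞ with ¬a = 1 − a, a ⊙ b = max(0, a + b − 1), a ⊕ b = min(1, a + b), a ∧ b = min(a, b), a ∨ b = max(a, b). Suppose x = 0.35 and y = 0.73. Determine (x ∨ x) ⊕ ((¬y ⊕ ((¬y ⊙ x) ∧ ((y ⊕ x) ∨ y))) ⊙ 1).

0.62

x ∨ x = max(0.35, 0.35) = 0.35
¬y = 1 − 0.73 = 0.27
¬y ⊙ x = max(0, 0.27 + 0.35 − 1) = max(0, -0.38) = 0.00
y ⊕ x = min(1, 0.73 + 0.35) = min(1, 1.08) = 1.00
(y ⊕ x) ∨ y = max(1.00, 0.73) = 1.00
(¬y ⊙ x) ∧ ((y ⊕ x) ∨ y) = min(0.00, 1.00) = 0.00
¬y ⊕ ((¬y ⊙ x) ∧ ((y ⊕ x) ∨ y)) = min(1, 0.27 + 0.00) = min(1, 0.27) = 0.27
(¬y ⊕ ((¬y ⊙ x) ∧ ((y ⊕ x) ∨ y))) ⊙ 1 = max(0, 0.27 + 1.00 − 1) = max(0, 0.27) = 0.27
(x ∨ x) ⊕ ((¬y ⊕ ((¬y ⊙ x) ∧ ((y ⊕ x) ∨ y))) ⊙ 1) = min(1, 0.35 + 0.27) = min(1, 0.62) = 0.62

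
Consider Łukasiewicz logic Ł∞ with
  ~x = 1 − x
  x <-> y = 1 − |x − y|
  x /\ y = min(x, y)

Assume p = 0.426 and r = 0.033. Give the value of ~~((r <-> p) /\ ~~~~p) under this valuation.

r <-> p = 1 − |0.033 − 0.426| = 1 − 0.393 = 0.607
~p = 1 − 0.426 = 0.574
~~p = 1 − 0.574 = 0.426
~~~p = 1 − 0.426 = 0.574
~~~~p = 1 − 0.574 = 0.426
(r <-> p) /\ ~~~~p = min(0.607, 0.426) = 0.426
~((r <-> p) /\ ~~~~p) = 1 − 0.426 = 0.574
~~((r <-> p) /\ ~~~~p) = 1 − 0.574 = 0.426

0.426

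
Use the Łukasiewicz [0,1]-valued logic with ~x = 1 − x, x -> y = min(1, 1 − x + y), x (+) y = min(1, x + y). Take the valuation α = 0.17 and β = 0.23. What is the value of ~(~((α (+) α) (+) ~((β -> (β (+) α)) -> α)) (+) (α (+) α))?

0.66

α (+) α = min(1, 0.17 + 0.17) = min(1, 0.34) = 0.34
β (+) α = min(1, 0.23 + 0.17) = min(1, 0.40) = 0.40
β -> (β (+) α) = min(1, 1 − 0.23 + 0.40) = min(1, 1.17) = 1.00
(β -> (β (+) α)) -> α = min(1, 1 − 1.00 + 0.17) = min(1, 0.17) = 0.17
~((β -> (β (+) α)) -> α) = 1 − 0.17 = 0.83
(α (+) α) (+) ~((β -> (β (+) α)) -> α) = min(1, 0.34 + 0.83) = min(1, 1.17) = 1.00
~((α (+) α) (+) ~((β -> (β (+) α)) -> α)) = 1 − 1.00 = 0.00
~((α (+) α) (+) ~((β -> (β (+) α)) -> α)) (+) (α (+) α) = min(1, 0.00 + 0.34) = min(1, 0.34) = 0.34
~(~((α (+) α) (+) ~((β -> (β (+) α)) -> α)) (+) (α (+) α)) = 1 − 0.34 = 0.66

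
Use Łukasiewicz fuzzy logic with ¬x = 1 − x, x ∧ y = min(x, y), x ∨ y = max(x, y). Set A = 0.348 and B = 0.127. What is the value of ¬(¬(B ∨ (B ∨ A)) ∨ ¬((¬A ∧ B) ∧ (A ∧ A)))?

0.127

B ∨ A = max(0.127, 0.348) = 0.348
B ∨ (B ∨ A) = max(0.127, 0.348) = 0.348
¬(B ∨ (B ∨ A)) = 1 − 0.348 = 0.652
¬A = 1 − 0.348 = 0.652
¬A ∧ B = min(0.652, 0.127) = 0.127
A ∧ A = min(0.348, 0.348) = 0.348
(¬A ∧ B) ∧ (A ∧ A) = min(0.127, 0.348) = 0.127
¬((¬A ∧ B) ∧ (A ∧ A)) = 1 − 0.127 = 0.873
¬(B ∨ (B ∨ A)) ∨ ¬((¬A ∧ B) ∧ (A ∧ A)) = max(0.652, 0.873) = 0.873
¬(¬(B ∨ (B ∨ A)) ∨ ¬((¬A ∧ B) ∧ (A ∧ A))) = 1 − 0.873 = 0.127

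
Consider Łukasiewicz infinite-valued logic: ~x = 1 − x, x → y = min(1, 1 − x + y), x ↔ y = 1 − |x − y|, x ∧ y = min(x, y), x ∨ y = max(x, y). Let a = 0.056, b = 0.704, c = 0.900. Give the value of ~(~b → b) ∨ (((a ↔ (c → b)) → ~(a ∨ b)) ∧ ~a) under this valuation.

~b = 1 − 0.704 = 0.296
~b → b = min(1, 1 − 0.296 + 0.704) = min(1, 1.408) = 1.000
~(~b → b) = 1 − 1.000 = 0.000
c → b = min(1, 1 − 0.900 + 0.704) = min(1, 0.804) = 0.804
a ↔ (c → b) = 1 − |0.056 − 0.804| = 1 − 0.748 = 0.252
a ∨ b = max(0.056, 0.704) = 0.704
~(a ∨ b) = 1 − 0.704 = 0.296
(a ↔ (c → b)) → ~(a ∨ b) = min(1, 1 − 0.252 + 0.296) = min(1, 1.044) = 1.000
~a = 1 − 0.056 = 0.944
((a ↔ (c → b)) → ~(a ∨ b)) ∧ ~a = min(1.000, 0.944) = 0.944
~(~b → b) ∨ (((a ↔ (c → b)) → ~(a ∨ b)) ∧ ~a) = max(0.000, 0.944) = 0.944

0.944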